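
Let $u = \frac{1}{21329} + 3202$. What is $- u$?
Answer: $- \frac{68295459}{21329} \approx -3202.0$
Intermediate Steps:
$u = \frac{68295459}{21329}$ ($u = \frac{1}{21329} + 3202 = \frac{68295459}{21329} \approx 3202.0$)
$- u = \left(-1\right) \frac{68295459}{21329} = - \frac{68295459}{21329}$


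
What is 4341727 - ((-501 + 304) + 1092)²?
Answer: 3540702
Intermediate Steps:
4341727 - ((-501 + 304) + 1092)² = 4341727 - (-197 + 1092)² = 4341727 - 1*895² = 4341727 - 1*801025 = 4341727 - 801025 = 3540702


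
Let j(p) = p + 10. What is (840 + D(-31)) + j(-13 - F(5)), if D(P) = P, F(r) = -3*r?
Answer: 821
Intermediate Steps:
j(p) = 10 + p
(840 + D(-31)) + j(-13 - F(5)) = (840 - 31) + (10 + (-13 - (-3)*5)) = 809 + (10 + (-13 - 1*(-15))) = 809 + (10 + (-13 + 15)) = 809 + (10 + 2) = 809 + 12 = 821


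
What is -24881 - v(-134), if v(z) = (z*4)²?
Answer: -312177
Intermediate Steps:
v(z) = 16*z² (v(z) = (4*z)² = 16*z²)
-24881 - v(-134) = -24881 - 16*(-134)² = -24881 - 16*17956 = -24881 - 1*287296 = -24881 - 287296 = -312177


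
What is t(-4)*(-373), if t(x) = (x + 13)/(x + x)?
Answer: 3357/8 ≈ 419.63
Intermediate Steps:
t(x) = (13 + x)/(2*x) (t(x) = (13 + x)/((2*x)) = (13 + x)*(1/(2*x)) = (13 + x)/(2*x))
t(-4)*(-373) = ((1/2)*(13 - 4)/(-4))*(-373) = ((1/2)*(-1/4)*9)*(-373) = -9/8*(-373) = 3357/8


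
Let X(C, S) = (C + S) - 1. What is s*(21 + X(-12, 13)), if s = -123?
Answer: -2583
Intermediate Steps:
X(C, S) = -1 + C + S
s*(21 + X(-12, 13)) = -123*(21 + (-1 - 12 + 13)) = -123*(21 + 0) = -123*21 = -2583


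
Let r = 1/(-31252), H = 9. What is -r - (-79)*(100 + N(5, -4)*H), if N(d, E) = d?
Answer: 357991661/31252 ≈ 11455.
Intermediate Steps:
r = -1/31252 ≈ -3.1998e-5
-r - (-79)*(100 + N(5, -4)*H) = -1*(-1/31252) - (-79)*(100 + 5*9) = 1/31252 - (-79)*(100 + 45) = 1/31252 - (-79)*145 = 1/31252 - 1*(-11455) = 1/31252 + 11455 = 357991661/31252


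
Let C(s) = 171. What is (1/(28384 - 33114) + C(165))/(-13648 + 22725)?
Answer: 808829/42934210 ≈ 0.018839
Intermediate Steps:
(1/(28384 - 33114) + C(165))/(-13648 + 22725) = (1/(28384 - 33114) + 171)/(-13648 + 22725) = (1/(-4730) + 171)/9077 = (-1/4730 + 171)*(1/9077) = (808829/4730)*(1/9077) = 808829/42934210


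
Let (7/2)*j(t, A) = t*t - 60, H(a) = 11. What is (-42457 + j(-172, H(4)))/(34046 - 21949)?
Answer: -238151/84679 ≈ -2.8124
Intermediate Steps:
j(t, A) = -120/7 + 2*t²/7 (j(t, A) = 2*(t*t - 60)/7 = 2*(t² - 60)/7 = 2*(-60 + t²)/7 = -120/7 + 2*t²/7)
(-42457 + j(-172, H(4)))/(34046 - 21949) = (-42457 + (-120/7 + (2/7)*(-172)²))/(34046 - 21949) = (-42457 + (-120/7 + (2/7)*29584))/12097 = (-42457 + (-120/7 + 59168/7))*(1/12097) = (-42457 + 59048/7)*(1/12097) = -238151/7*1/12097 = -238151/84679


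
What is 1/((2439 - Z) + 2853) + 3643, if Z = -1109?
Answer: 23318844/6401 ≈ 3643.0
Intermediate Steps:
1/((2439 - Z) + 2853) + 3643 = 1/((2439 - 1*(-1109)) + 2853) + 3643 = 1/((2439 + 1109) + 2853) + 3643 = 1/(3548 + 2853) + 3643 = 1/6401 + 3643 = 23318844/6401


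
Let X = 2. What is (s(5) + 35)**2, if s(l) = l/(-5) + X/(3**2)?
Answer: 94864/81 ≈ 1171.2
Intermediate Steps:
s(l) = 2/9 - l/5 (s(l) = l/(-5) + 2/(3**2) = l*(-1/5) + 2/9 = -l/5 + 2*(1/9) = -l/5 + 2/9 = 2/9 - l/5)
(s(5) + 35)**2 = ((2/9 - 1/5*5) + 35)**2 = ((2/9 - 1) + 35)**2 = (-7/9 + 35)**2 = (308/9)**2 = 94864/81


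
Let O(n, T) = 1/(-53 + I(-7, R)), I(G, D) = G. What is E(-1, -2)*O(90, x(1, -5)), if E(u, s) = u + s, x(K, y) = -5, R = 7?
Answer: 1/20 ≈ 0.050000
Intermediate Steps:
O(n, T) = -1/60 (O(n, T) = 1/(-53 - 7) = 1/(-60) = -1/60)
E(u, s) = s + u
E(-1, -2)*O(90, x(1, -5)) = (-2 - 1)*(-1/60) = -3*(-1/60) = 1/20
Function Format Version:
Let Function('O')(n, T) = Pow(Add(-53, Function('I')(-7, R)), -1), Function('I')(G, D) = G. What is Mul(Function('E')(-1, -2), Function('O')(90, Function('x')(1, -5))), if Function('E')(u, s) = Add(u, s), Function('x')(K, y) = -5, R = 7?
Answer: Rational(1, 20) ≈ 0.050000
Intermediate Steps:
Function('O')(n, T) = Rational(-1, 60) (Function('O')(n, T) = Pow(Add(-53, -7), -1) = Pow(-60, -1) = Rational(-1, 60))
Function('E')(u, s) = Add(s, u)
Mul(Function('E')(-1, -2), Function('O')(90, Function('x')(1, -5))) = Mul(Add(-2, -1), Rational(-1, 60)) = Mul(-3, Rational(-1, 60)) = Rational(1, 20)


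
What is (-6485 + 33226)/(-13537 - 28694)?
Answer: -26741/42231 ≈ -0.63321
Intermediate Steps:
(-6485 + 33226)/(-13537 - 28694) = 26741/(-42231) = 26741*(-1/42231) = -26741/42231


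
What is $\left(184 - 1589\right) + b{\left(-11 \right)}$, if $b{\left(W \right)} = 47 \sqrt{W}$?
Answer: $-1405 + 47 i \sqrt{11} \approx -1405.0 + 155.88 i$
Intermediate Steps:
$\left(184 - 1589\right) + b{\left(-11 \right)} = \left(184 - 1589\right) + 47 \sqrt{-11} = -1405 + 47 i \sqrt{11}$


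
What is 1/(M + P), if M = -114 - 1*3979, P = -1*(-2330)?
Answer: -1/1763 ≈ -0.00056721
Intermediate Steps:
P = 2330
M = -4093 (M = -114 - 3979 = -4093)
1/(M + P) = 1/(-4093 + 2330) = 1/(-1763) = -1/1763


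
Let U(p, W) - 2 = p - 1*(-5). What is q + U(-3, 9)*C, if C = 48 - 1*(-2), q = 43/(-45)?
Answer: 8957/45 ≈ 199.04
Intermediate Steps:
U(p, W) = 7 + p (U(p, W) = 2 + (p - 1*(-5)) = 2 + (p + 5) = 2 + (5 + p) = 7 + p)
q = -43/45 (q = 43*(-1/45) = -43/45 ≈ -0.95556)
C = 50 (C = 48 + 2 = 50)
q + U(-3, 9)*C = -43/45 + (7 - 3)*50 = -43/45 + 4*50 = -43/45 + 200 = 8957/45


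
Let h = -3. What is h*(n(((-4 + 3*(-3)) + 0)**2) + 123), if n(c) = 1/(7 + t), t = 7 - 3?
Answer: -4062/11 ≈ -369.27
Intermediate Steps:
t = 4
n(c) = 1/11 (n(c) = 1/(7 + 4) = 1/11)
h*(n(((-4 + 3*(-3)) + 0)**2) + 123) = -3*(1/11 + 123) = -3*1354/11 = -4062/11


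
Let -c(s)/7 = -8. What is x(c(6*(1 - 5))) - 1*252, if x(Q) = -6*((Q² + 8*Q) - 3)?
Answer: -21738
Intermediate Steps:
c(s) = 56 (c(s) = -7*(-8) = 56)
x(Q) = 18 - 48*Q - 6*Q² (x(Q) = -6*(-3 + Q² + 8*Q) = 18 - 48*Q - 6*Q²)
x(c(6*(1 - 5))) - 1*252 = (18 - 48*56 - 6*56²) - 1*252 = (18 - 2688 - 6*3136) - 252 = (18 - 2688 - 18816) - 252 = -21486 - 252 = -21738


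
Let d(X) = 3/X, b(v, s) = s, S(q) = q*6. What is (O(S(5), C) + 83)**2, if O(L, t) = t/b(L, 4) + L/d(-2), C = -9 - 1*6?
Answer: 56169/16 ≈ 3510.6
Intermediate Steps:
S(q) = 6*q
C = -15 (C = -9 - 6 = -15)
O(L, t) = -2*L/3 + t/4 (O(L, t) = t/4 + L/((3/(-2))) = t*(1/4) + L/((3*(-1/2))) = t/4 + L/(-3/2) = t/4 + L*(-2/3) = t/4 - 2*L/3 = -2*L/3 + t/4)
(O(S(5), C) + 83)**2 = ((-4*5 + (1/4)*(-15)) + 83)**2 = ((-2/3*30 - 15/4) + 83)**2 = ((-20 - 15/4) + 83)**2 = (-95/4 + 83)**2 = (237/4)**2 = 56169/16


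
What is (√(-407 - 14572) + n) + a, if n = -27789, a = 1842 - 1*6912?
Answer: -32859 + I*√14979 ≈ -32859.0 + 122.39*I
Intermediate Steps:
a = -5070 (a = 1842 - 6912 = -5070)
(√(-407 - 14572) + n) + a = (√(-407 - 14572) - 27789) - 5070 = (√(-14979) - 27789) - 5070 = (I*√14979 - 27789) - 5070 = (-27789 + I*√14979) - 5070 = -32859 + I*√14979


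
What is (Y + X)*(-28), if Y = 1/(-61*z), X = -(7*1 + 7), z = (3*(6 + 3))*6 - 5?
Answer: 3754212/9577 ≈ 392.00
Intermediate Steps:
z = 157 (z = (3*9)*6 - 5 = 27*6 - 5 = 162 - 5 = 157)
X = -14 (X = -(7 + 7) = -1*14 = -14)
Y = -1/9577 (Y = 1/(-61*157) = 1/(-9577) = -1/9577 ≈ -0.00010442)
(Y + X)*(-28) = (-1/9577 - 14)*(-28) = -134079/9577*(-28) = 3754212/9577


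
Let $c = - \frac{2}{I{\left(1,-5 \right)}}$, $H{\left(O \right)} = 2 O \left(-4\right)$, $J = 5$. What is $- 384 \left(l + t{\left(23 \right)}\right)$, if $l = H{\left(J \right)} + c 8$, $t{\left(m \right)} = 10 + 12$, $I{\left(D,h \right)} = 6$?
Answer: $7936$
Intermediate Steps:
$t{\left(m \right)} = 22$
$H{\left(O \right)} = - 8 O$
$c = - \frac{1}{3}$ ($c = - \frac{2}{6} = \left(-2\right) \frac{1}{6} = - \frac{1}{3} \approx -0.33333$)
$l = - \frac{128}{3}$ ($l = \left(-8\right) 5 - \frac{8}{3} = -40 - \frac{8}{3} = - \frac{128}{3} \approx -42.667$)
$- 384 \left(l + t{\left(23 \right)}\right) = - 384 \left(- \frac{128}{3} + 22\right) = \left(-384\right) \left(- \frac{62}{3}\right) = 7936$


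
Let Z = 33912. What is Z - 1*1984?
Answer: 31928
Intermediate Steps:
Z - 1*1984 = 33912 - 1*1984 = 33912 - 1984 = 31928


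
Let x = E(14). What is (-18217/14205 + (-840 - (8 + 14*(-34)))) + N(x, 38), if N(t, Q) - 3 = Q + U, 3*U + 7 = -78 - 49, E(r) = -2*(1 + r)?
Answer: -1784854/4735 ≈ -376.95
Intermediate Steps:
E(r) = -2 - 2*r
U = -134/3 (U = -7/3 + (-78 - 49)/3 = -7/3 + (⅓)*(-127) = -7/3 - 127/3 = -134/3 ≈ -44.667)
x = -30 (x = -2 - 2*14 = -2 - 28 = -30)
N(t, Q) = -125/3 + Q (N(t, Q) = 3 + (Q - 134/3) = 3 + (-134/3 + Q) = -125/3 + Q)
(-18217/14205 + (-840 - (8 + 14*(-34)))) + N(x, 38) = (-18217/14205 + (-840 - (8 + 14*(-34)))) + (-125/3 + 38) = (-18217*1/14205 + (-840 - (8 - 476))) - 11/3 = (-18217/14205 + (-840 - 1*(-468))) - 11/3 = (-18217/14205 + (-840 + 468)) - 11/3 = (-18217/14205 - 372) - 11/3 = -5302477/14205 - 11/3 = -1784854/4735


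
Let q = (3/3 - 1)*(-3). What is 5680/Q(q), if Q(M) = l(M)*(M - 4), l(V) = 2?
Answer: -710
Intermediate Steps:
q = 0 (q = (3*(⅓) - 1)*(-3) = (1 - 1)*(-3) = 0*(-3) = 0)
Q(M) = -8 + 2*M (Q(M) = 2*(M - 4) = 2*(-4 + M) = -8 + 2*M)
5680/Q(q) = 5680/(-8 + 2*0) = 5680/(-8 + 0) = 5680/(-8) = 5680*(-⅛) = -710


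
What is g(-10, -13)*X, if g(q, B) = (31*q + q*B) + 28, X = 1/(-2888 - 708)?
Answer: 38/899 ≈ 0.042269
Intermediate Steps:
X = -1/3596 (X = 1/(-3596) = -1/3596 ≈ -0.00027809)
g(q, B) = 28 + 31*q + B*q (g(q, B) = (31*q + B*q) + 28 = 28 + 31*q + B*q)
g(-10, -13)*X = (28 + 31*(-10) - 13*(-10))*(-1/3596) = (28 - 310 + 130)*(-1/3596) = -152*(-1/3596) = 38/899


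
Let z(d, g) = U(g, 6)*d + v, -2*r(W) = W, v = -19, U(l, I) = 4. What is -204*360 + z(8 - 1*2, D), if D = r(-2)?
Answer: -73435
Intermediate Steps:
r(W) = -W/2
D = 1 (D = -½*(-2) = 1)
z(d, g) = -19 + 4*d (z(d, g) = 4*d - 19 = -19 + 4*d)
-204*360 + z(8 - 1*2, D) = -204*360 + (-19 + 4*(8 - 1*2)) = -73440 + (-19 + 4*(8 - 2)) = -73440 + (-19 + 4*6) = -73440 + (-19 + 24) = -73440 + 5 = -73435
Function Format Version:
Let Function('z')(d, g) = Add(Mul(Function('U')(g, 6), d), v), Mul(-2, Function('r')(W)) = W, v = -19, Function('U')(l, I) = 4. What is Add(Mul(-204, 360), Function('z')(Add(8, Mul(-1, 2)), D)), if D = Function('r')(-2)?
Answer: -73435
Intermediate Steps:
Function('r')(W) = Mul(Rational(-1, 2), W)
D = 1 (D = Mul(Rational(-1, 2), -2) = 1)
Function('z')(d, g) = Add(-19, Mul(4, d)) (Function('z')(d, g) = Add(Mul(4, d), -19) = Add(-19, Mul(4, d)))
Add(Mul(-204, 360), Function('z')(Add(8, Mul(-1, 2)), D)) = Add(Mul(-204, 360), Add(-19, Mul(4, Add(8, Mul(-1, 2))))) = Add(-73440, Add(-19, Mul(4, Add(8, -2)))) = Add(-73440, Add(-19, Mul(4, 6))) = Add(-73440, Add(-19, 24)) = Add(-73440, 5) = -73435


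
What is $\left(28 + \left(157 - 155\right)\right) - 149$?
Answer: $-119$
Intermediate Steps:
$\left(28 + \left(157 - 155\right)\right) - 149 = \left(28 + 2\right) - 149 = 30 - 149 = -119$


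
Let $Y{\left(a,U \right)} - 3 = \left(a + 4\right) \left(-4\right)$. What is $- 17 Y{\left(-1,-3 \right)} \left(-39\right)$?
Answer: $-5967$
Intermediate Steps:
$Y{\left(a,U \right)} = -13 - 4 a$ ($Y{\left(a,U \right)} = 3 + \left(a + 4\right) \left(-4\right) = 3 + \left(4 + a\right) \left(-4\right) = 3 - \left(16 + 4 a\right) = -13 - 4 a$)
$- 17 Y{\left(-1,-3 \right)} \left(-39\right) = - 17 \left(-13 - -4\right) \left(-39\right) = - 17 \left(-13 + 4\right) \left(-39\right) = \left(-17\right) \left(-9\right) \left(-39\right) = 153 \left(-39\right) = -5967$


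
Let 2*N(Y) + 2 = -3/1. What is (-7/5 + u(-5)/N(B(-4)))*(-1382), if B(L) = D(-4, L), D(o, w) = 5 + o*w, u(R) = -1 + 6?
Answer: 23494/5 ≈ 4698.8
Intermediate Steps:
u(R) = 5
B(L) = 5 - 4*L
N(Y) = -5/2 (N(Y) = -1 + (-3/1)/2 = -1 + (-3*1)/2 = -1 + (½)*(-3) = -1 - 3/2 = -5/2)
(-7/5 + u(-5)/N(B(-4)))*(-1382) = (-7/5 + 5/(-5/2))*(-1382) = (-7*⅕ + 5*(-⅖))*(-1382) = (-7/5 - 2)*(-1382) = -17/5*(-1382) = 23494/5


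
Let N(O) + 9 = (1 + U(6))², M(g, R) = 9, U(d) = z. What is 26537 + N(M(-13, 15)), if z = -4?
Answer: 26537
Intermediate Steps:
U(d) = -4
N(O) = 0 (N(O) = -9 + (1 - 4)² = -9 + (-3)² = -9 + 9 = 0)
26537 + N(M(-13, 15)) = 26537 + 0 = 26537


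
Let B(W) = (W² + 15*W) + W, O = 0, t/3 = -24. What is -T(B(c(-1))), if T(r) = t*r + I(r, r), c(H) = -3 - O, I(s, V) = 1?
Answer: -2809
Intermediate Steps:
t = -72 (t = 3*(-24) = -72)
c(H) = -3 (c(H) = -3 - 1*0 = -3 + 0 = -3)
B(W) = W² + 16*W
T(r) = 1 - 72*r (T(r) = -72*r + 1 = 1 - 72*r)
-T(B(c(-1))) = -(1 - (-216)*(16 - 3)) = -(1 - (-216)*13) = -(1 - 72*(-39)) = -(1 + 2808) = -1*2809 = -2809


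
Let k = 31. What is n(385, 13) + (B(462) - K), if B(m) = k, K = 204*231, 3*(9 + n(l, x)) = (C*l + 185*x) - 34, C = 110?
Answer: -32195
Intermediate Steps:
n(l, x) = -61/3 + 110*l/3 + 185*x/3 (n(l, x) = -9 + ((110*l + 185*x) - 34)/3 = -9 + (-34 + 110*l + 185*x)/3 = -9 + (-34/3 + 110*l/3 + 185*x/3) = -61/3 + 110*l/3 + 185*x/3)
K = 47124
B(m) = 31
n(385, 13) + (B(462) - K) = (-61/3 + (110/3)*385 + (185/3)*13) + (31 - 1*47124) = (-61/3 + 42350/3 + 2405/3) + (31 - 47124) = 14898 - 47093 = -32195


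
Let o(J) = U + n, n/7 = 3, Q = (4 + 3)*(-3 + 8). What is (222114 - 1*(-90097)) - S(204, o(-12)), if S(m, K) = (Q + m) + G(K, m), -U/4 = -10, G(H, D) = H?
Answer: 311911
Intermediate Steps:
U = 40 (U = -4*(-10) = 40)
Q = 35 (Q = 7*5 = 35)
n = 21 (n = 7*3 = 21)
o(J) = 61 (o(J) = 40 + 21 = 61)
S(m, K) = 35 + K + m (S(m, K) = (35 + m) + K = 35 + K + m)
(222114 - 1*(-90097)) - S(204, o(-12)) = (222114 - 1*(-90097)) - (35 + 61 + 204) = (222114 + 90097) - 1*300 = 312211 - 300 = 311911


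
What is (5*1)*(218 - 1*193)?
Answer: 125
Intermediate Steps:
(5*1)*(218 - 1*193) = 5*(218 - 193) = 5*25 = 125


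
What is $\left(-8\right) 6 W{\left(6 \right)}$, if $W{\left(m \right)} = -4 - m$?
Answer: $480$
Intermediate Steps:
$\left(-8\right) 6 W{\left(6 \right)} = \left(-8\right) 6 \left(-4 - 6\right) = - 48 \left(-4 - 6\right) = \left(-48\right) \left(-10\right) = 480$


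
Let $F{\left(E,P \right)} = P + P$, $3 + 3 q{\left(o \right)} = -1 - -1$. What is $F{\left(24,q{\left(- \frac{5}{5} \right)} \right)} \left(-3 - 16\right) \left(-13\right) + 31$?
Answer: $-463$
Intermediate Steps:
$q{\left(o \right)} = -1$ ($q{\left(o \right)} = -1 + \frac{-1 - -1}{3} = -1 + \frac{-1 + 1}{3} = -1 + \frac{1}{3} \cdot 0 = -1 + 0 = -1$)
$F{\left(E,P \right)} = 2 P$
$F{\left(24,q{\left(- \frac{5}{5} \right)} \right)} \left(-3 - 16\right) \left(-13\right) + 31 = 2 \left(-1\right) \left(-3 - 16\right) \left(-13\right) + 31 = - 2 \left(\left(-19\right) \left(-13\right)\right) + 31 = \left(-2\right) 247 + 31 = -494 + 31 = -463$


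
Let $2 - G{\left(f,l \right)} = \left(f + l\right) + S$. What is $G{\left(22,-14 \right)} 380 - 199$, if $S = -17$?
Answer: $3981$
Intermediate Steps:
$G{\left(f,l \right)} = 19 - f - l$ ($G{\left(f,l \right)} = 2 - \left(\left(f + l\right) - 17\right) = 2 - \left(-17 + f + l\right) = 19 - f - l$)
$G{\left(22,-14 \right)} 380 - 199 = \left(19 - 22 - -14\right) 380 - 199 = \left(19 - 22 + 14\right) 380 - 199 = 11 \cdot 380 - 199 = 4180 - 199 = 3981$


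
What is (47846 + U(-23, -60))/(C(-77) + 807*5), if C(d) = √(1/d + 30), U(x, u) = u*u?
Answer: 7992007485/626826008 - 25723*√177793/626826008 ≈ 12.733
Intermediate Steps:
U(x, u) = u²
C(d) = √(30 + 1/d)
(47846 + U(-23, -60))/(C(-77) + 807*5) = (47846 + (-60)²)/(√(30 + 1/(-77)) + 807*5) = (47846 + 3600)/(√(30 - 1/77) + 4035) = 51446/(√(2309/77) + 4035) = 51446/(√177793/77 + 4035) = 51446/(4035 + √177793/77)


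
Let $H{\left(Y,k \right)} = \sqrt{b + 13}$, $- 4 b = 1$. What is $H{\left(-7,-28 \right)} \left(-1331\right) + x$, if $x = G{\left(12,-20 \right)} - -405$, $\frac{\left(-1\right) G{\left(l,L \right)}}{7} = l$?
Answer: $321 - \frac{1331 \sqrt{51}}{2} \approx -4431.6$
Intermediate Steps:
$b = - \frac{1}{4}$ ($b = \left(- \frac{1}{4}\right) 1 = - \frac{1}{4} \approx -0.25$)
$H{\left(Y,k \right)} = \frac{\sqrt{51}}{2}$ ($H{\left(Y,k \right)} = \sqrt{- \frac{1}{4} + 13} = \sqrt{\frac{51}{4}} = \frac{\sqrt{51}}{2}$)
$G{\left(l,L \right)} = - 7 l$
$x = 321$ ($x = \left(-7\right) 12 - -405 = -84 + 405 = 321$)
$H{\left(-7,-28 \right)} \left(-1331\right) + x = \frac{\sqrt{51}}{2} \left(-1331\right) + 321 = - \frac{1331 \sqrt{51}}{2} + 321 = 321 - \frac{1331 \sqrt{51}}{2}$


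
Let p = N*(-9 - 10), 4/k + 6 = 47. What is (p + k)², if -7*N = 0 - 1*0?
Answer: 16/1681 ≈ 0.0095181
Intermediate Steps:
N = 0 (N = -(0 - 1*0)/7 = -(0 + 0)/7 = -⅐*0 = 0)
k = 4/41 (k = 4/(-6 + 47) = 4/41 ≈ 0.097561)
p = 0 (p = 0*(-9 - 10) = 0*(-19) = 0)
(p + k)² = (0 + 4/41)² = (4/41)² = 16/1681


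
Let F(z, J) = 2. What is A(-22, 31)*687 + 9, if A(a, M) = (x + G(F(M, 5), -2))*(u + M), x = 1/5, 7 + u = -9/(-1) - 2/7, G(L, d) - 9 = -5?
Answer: 472014/5 ≈ 94403.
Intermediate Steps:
G(L, d) = 4 (G(L, d) = 9 - 5 = 4)
u = 12/7 (u = -7 + (-9/(-1) - 2/7) = -7 + (-9*(-1) - 2*⅐) = -7 + (9 - 2/7) = -7 + 61/7 = 12/7 ≈ 1.7143)
x = ⅕ ≈ 0.20000
A(a, M) = 36/5 + 21*M/5 (A(a, M) = (⅕ + 4)*(12/7 + M) = 21*(12/7 + M)/5 = 36/5 + 21*M/5)
A(-22, 31)*687 + 9 = (36/5 + (21/5)*31)*687 + 9 = (36/5 + 651/5)*687 + 9 = (687/5)*687 + 9 = 471969/5 + 9 = 472014/5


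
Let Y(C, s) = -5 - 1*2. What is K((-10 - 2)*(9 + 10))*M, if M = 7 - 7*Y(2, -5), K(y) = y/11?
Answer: -12768/11 ≈ -1160.7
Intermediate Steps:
Y(C, s) = -7 (Y(C, s) = -5 - 2 = -7)
K(y) = y/11 (K(y) = y*(1/11) = y/11)
M = 56 (M = 7 - 7*(-7) = 7 + 49 = 56)
K((-10 - 2)*(9 + 10))*M = (((-10 - 2)*(9 + 10))/11)*56 = ((-12*19)/11)*56 = ((1/11)*(-228))*56 = -228/11*56 = -12768/11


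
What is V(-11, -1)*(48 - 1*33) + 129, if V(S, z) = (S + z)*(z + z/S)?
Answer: 3219/11 ≈ 292.64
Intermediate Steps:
V(-11, -1)*(48 - 1*33) + 129 = (-1*(-1 - 11*(1 - 11 - 1))/(-11))*(48 - 1*33) + 129 = (-1*(-1/11)*(-1 - 11*(-11)))*(48 - 33) + 129 = -1*(-1/11)*(-1 + 121)*15 + 129 = -1*(-1/11)*120*15 + 129 = (120/11)*15 + 129 = 1800/11 + 129 = 3219/11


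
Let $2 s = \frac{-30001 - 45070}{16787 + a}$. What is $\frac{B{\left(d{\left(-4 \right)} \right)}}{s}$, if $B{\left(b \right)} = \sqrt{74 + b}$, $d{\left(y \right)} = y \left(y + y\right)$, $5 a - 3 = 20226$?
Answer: $- \frac{208328 \sqrt{106}}{375355} \approx -5.7142$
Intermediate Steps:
$a = \frac{20229}{5}$ ($a = \frac{3}{5} + \frac{1}{5} \cdot 20226 = \frac{3}{5} + \frac{20226}{5} = \frac{20229}{5} \approx 4045.8$)
$d{\left(y \right)} = 2 y^{2}$ ($d{\left(y \right)} = y 2 y = 2 y^{2}$)
$s = - \frac{375355}{208328}$ ($s = \frac{\left(-30001 - 45070\right) \frac{1}{16787 + \frac{20229}{5}}}{2} = \frac{\left(-75071\right) \frac{1}{\frac{104164}{5}}}{2} = \frac{\left(-75071\right) \frac{5}{104164}}{2} = \frac{1}{2} \left(- \frac{375355}{104164}\right) = - \frac{375355}{208328} \approx -1.8018$)
$\frac{B{\left(d{\left(-4 \right)} \right)}}{s} = \frac{\sqrt{74 + 2 \left(-4\right)^{2}}}{- \frac{375355}{208328}} = \sqrt{74 + 2 \cdot 16} \left(- \frac{208328}{375355}\right) = \sqrt{74 + 32} \left(- \frac{208328}{375355}\right) = \sqrt{106} \left(- \frac{208328}{375355}\right) = - \frac{208328 \sqrt{106}}{375355}$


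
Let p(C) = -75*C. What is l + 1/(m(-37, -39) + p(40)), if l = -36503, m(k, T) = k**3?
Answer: -1958495460/53653 ≈ -36503.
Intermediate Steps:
l + 1/(m(-37, -39) + p(40)) = -36503 + 1/((-37)**3 - 75*40) = -36503 + 1/(-50653 - 3000) = -36503 + 1/(-53653) = -36503 - 1/53653 = -1958495460/53653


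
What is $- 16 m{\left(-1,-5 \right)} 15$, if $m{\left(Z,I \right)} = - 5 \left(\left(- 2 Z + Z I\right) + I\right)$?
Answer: $2400$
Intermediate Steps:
$m{\left(Z,I \right)} = - 5 I + 10 Z - 5 I Z$ ($m{\left(Z,I \right)} = - 5 \left(\left(- 2 Z + I Z\right) + I\right) = - 5 \left(I - 2 Z + I Z\right) = - 5 I + 10 Z - 5 I Z$)
$- 16 m{\left(-1,-5 \right)} 15 = - 16 \left(\left(-5\right) \left(-5\right) + 10 \left(-1\right) - \left(-25\right) \left(-1\right)\right) 15 = - 16 \left(25 - 10 - 25\right) 15 = \left(-16\right) \left(-10\right) 15 = 160 \cdot 15 = 2400$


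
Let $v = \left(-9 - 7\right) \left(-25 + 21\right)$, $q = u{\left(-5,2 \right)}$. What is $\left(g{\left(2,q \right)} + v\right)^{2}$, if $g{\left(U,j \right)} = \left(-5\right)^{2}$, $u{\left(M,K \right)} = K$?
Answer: $7921$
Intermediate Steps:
$q = 2$
$g{\left(U,j \right)} = 25$
$v = 64$ ($v = \left(-16\right) \left(-4\right) = 64$)
$\left(g{\left(2,q \right)} + v\right)^{2} = \left(25 + 64\right)^{2} = 89^{2} = 7921$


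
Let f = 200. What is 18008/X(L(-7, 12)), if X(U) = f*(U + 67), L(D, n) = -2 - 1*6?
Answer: 2251/1475 ≈ 1.5261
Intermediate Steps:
L(D, n) = -8 (L(D, n) = -2 - 6 = -8)
X(U) = 13400 + 200*U (X(U) = 200*(U + 67) = 200*(67 + U) = 13400 + 200*U)
18008/X(L(-7, 12)) = 18008/(13400 + 200*(-8)) = 18008/(13400 - 1600) = 18008/11800 = 18008*(1/11800) = 2251/1475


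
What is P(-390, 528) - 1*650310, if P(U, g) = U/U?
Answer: -650309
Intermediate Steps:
P(U, g) = 1
P(-390, 528) - 1*650310 = 1 - 1*650310 = 1 - 650310 = -650309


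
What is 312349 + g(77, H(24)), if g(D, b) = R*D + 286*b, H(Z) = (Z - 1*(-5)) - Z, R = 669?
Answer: 365292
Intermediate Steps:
H(Z) = 5 (H(Z) = (Z + 5) - Z = (5 + Z) - Z = 5)
g(D, b) = 286*b + 669*D (g(D, b) = 669*D + 286*b = 286*b + 669*D)
312349 + g(77, H(24)) = 312349 + (286*5 + 669*77) = 312349 + (1430 + 51513) = 312349 + 52943 = 365292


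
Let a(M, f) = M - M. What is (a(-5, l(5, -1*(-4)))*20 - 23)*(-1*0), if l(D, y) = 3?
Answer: 0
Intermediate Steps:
a(M, f) = 0
(a(-5, l(5, -1*(-4)))*20 - 23)*(-1*0) = (0*20 - 23)*(-1*0) = (0 - 23)*0 = -23*0 = 0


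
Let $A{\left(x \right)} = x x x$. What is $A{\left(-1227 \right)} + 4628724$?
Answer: $-1842655359$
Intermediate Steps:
$A{\left(x \right)} = x^{3}$ ($A{\left(x \right)} = x^{2} x = x^{3}$)
$A{\left(-1227 \right)} + 4628724 = \left(-1227\right)^{3} + 4628724 = -1847284083 + 4628724 = -1842655359$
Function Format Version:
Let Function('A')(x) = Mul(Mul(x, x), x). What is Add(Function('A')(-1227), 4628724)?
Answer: -1842655359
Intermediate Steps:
Function('A')(x) = Pow(x, 3) (Function('A')(x) = Mul(Pow(x, 2), x) = Pow(x, 3))
Add(Function('A')(-1227), 4628724) = Add(Pow(-1227, 3), 4628724) = Add(-1847284083, 4628724) = -1842655359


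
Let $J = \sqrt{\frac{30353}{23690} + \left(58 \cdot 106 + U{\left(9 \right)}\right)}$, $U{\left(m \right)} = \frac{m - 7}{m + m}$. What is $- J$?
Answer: $- \frac{\sqrt{31060242024430}}{71070} \approx -78.418$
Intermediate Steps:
$U{\left(m \right)} = \frac{-7 + m}{2 m}$
$J = \frac{\sqrt{31060242024430}}{71070}$ ($J = \sqrt{\frac{30353}{23690} + \left(58 \cdot 106 + \frac{-7 + 9}{2 \cdot 9}\right)} = \sqrt{30353 \cdot \frac{1}{23690} + \left(6148 + \frac{1}{2} \cdot \frac{1}{9} \cdot 2\right)} = \sqrt{\frac{30353}{23690} + \left(6148 + \frac{1}{9}\right)} = \sqrt{\frac{30353}{23690} + \frac{55333}{9}} = \sqrt{\frac{1311111947}{213210}} = \frac{\sqrt{31060242024430}}{71070} \approx 78.418$)
$- J = - \frac{\sqrt{31060242024430}}{71070}$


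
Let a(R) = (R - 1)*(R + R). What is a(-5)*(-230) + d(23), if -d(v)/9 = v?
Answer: -14007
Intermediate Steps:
a(R) = 2*R*(-1 + R) (a(R) = (-1 + R)*(2*R) = 2*R*(-1 + R))
d(v) = -9*v
a(-5)*(-230) + d(23) = (2*(-5)*(-1 - 5))*(-230) - 9*23 = (2*(-5)*(-6))*(-230) - 207 = 60*(-230) - 207 = -13800 - 207 = -14007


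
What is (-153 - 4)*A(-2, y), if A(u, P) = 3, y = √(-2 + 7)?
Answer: -471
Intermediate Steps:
y = √5 ≈ 2.2361
(-153 - 4)*A(-2, y) = (-153 - 4)*3 = -157*3 = -471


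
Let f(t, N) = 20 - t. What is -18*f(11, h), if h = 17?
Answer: -162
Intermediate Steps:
-18*f(11, h) = -18*(20 - 1*11) = -18*(20 - 11) = -18*9 = -162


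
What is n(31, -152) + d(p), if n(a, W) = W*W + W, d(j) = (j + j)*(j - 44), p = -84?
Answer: 44456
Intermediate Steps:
d(j) = 2*j*(-44 + j) (d(j) = (2*j)*(-44 + j) = 2*j*(-44 + j))
n(a, W) = W + W² (n(a, W) = W² + W = W + W²)
n(31, -152) + d(p) = -152*(1 - 152) + 2*(-84)*(-44 - 84) = -152*(-151) + 2*(-84)*(-128) = 22952 + 21504 = 44456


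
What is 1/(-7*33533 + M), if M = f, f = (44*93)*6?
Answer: -1/210179 ≈ -4.7579e-6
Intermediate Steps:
f = 24552 (f = 4092*6 = 24552)
M = 24552
1/(-7*33533 + M) = 1/(-7*33533 + 24552) = 1/(-234731 + 24552) = 1/(-210179) = -1/210179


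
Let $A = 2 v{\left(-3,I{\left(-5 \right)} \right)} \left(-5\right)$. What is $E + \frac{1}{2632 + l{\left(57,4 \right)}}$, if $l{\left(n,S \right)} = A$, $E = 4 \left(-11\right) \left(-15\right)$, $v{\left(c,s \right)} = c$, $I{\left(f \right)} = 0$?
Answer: $\frac{1756921}{2662} \approx 660.0$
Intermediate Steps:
$E = 660$ ($E = \left(-44\right) \left(-15\right) = 660$)
$A = 30$ ($A = 2 \left(-3\right) \left(-5\right) = \left(-6\right) \left(-5\right) = 30$)
$l{\left(n,S \right)} = 30$
$E + \frac{1}{2632 + l{\left(57,4 \right)}} = 660 + \frac{1}{2632 + 30} = 660 + \frac{1}{2662} = \frac{1756921}{2662}$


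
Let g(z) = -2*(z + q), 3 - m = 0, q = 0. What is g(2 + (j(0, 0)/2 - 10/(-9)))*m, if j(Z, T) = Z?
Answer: -56/3 ≈ -18.667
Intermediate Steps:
m = 3 (m = 3 - 1*0 = 3 + 0 = 3)
g(z) = -2*z (g(z) = -2*(z + 0) = -2*z)
g(2 + (j(0, 0)/2 - 10/(-9)))*m = -2*(2 + (0/2 - 10/(-9)))*3 = -2*(2 + (0*(1/2) - 10*(-1/9)))*3 = -2*(2 + (0 + 10/9))*3 = -2*(2 + 10/9)*3 = -2*28/9*3 = -56/9*3 = -56/3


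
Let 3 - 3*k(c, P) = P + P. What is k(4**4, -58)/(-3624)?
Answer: -119/10872 ≈ -0.010946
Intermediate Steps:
k(c, P) = 1 - 2*P/3 (k(c, P) = 1 - (P + P)/3 = 1 - 2*P/3)
k(4**4, -58)/(-3624) = (1 - 2/3*(-58))/(-3624) = (1 + 116/3)*(-1/3624) = (119/3)*(-1/3624) = -119/10872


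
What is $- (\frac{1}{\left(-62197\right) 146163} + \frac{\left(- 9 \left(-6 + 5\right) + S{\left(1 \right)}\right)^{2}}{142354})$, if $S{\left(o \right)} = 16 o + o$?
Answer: $- \frac{3072724166341}{647062997200647} \approx -0.0047487$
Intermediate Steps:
$S{\left(o \right)} = 17 o$
$- (\frac{1}{\left(-62197\right) 146163} + \frac{\left(- 9 \left(-6 + 5\right) + S{\left(1 \right)}\right)^{2}}{142354}) = - (\frac{1}{\left(-62197\right) 146163} + \frac{\left(- 9 \left(-6 + 5\right) + 17 \cdot 1\right)^{2}}{142354}) = - (\left(- \frac{1}{62197}\right) \frac{1}{146163} + \left(\left(-9\right) \left(-1\right) + 17\right)^{2} \cdot \frac{1}{142354}) = - (- \frac{1}{9090900111} + \left(9 + 17\right)^{2} \cdot \frac{1}{142354}) = - (- \frac{1}{9090900111} + 26^{2} \cdot \frac{1}{142354}) = - (- \frac{1}{9090900111} + 676 \cdot \frac{1}{142354}) = - (- \frac{1}{9090900111} + \frac{338}{71177}) = \left(-1\right) \frac{3072724166341}{647062997200647} = - \frac{3072724166341}{647062997200647}$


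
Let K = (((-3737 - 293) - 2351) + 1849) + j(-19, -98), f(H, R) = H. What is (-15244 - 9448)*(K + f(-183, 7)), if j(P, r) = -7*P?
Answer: 113138744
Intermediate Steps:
K = -4399 (K = (((-3737 - 293) - 2351) + 1849) - 7*(-19) = ((-4030 - 2351) + 1849) + 133 = (-6381 + 1849) + 133 = -4532 + 133 = -4399)
(-15244 - 9448)*(K + f(-183, 7)) = (-15244 - 9448)*(-4399 - 183) = -24692*(-4582) = 113138744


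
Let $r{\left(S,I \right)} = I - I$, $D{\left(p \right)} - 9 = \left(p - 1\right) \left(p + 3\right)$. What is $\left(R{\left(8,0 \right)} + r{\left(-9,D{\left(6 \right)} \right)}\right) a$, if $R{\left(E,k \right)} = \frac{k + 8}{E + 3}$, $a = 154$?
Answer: $112$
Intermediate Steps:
$R{\left(E,k \right)} = \frac{8 + k}{3 + E}$
$D{\left(p \right)} = 9 + \left(-1 + p\right) \left(3 + p\right)$ ($D{\left(p \right)} = 9 + \left(p - 1\right) \left(p + 3\right) = 9 + \left(-1 + p\right) \left(3 + p\right)$)
$r{\left(S,I \right)} = 0$
$\left(R{\left(8,0 \right)} + r{\left(-9,D{\left(6 \right)} \right)}\right) a = \left(\frac{8 + 0}{3 + 8} + 0\right) 154 = \left(\frac{1}{11} \cdot 8 + 0\right) 154 = \left(\frac{8}{11} + 0\right) 154 = \frac{8}{11} \cdot 154 = 112$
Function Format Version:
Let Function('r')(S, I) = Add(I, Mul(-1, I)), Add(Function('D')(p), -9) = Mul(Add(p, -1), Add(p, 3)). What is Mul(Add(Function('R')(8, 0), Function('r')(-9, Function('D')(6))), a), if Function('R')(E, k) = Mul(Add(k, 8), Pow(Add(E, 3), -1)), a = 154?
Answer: 112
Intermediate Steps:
Function('R')(E, k) = Mul(Pow(Add(3, E), -1), Add(8, k)) (Function('R')(E, k) = Mul(Add(8, k), Pow(Add(3, E), -1)) = Mul(Pow(Add(3, E), -1), Add(8, k)))
Function('D')(p) = Add(9, Mul(Add(-1, p), Add(3, p))) (Function('D')(p) = Add(9, Mul(Add(p, -1), Add(p, 3))) = Add(9, Mul(Add(-1, p), Add(3, p))))
Function('r')(S, I) = 0
Mul(Add(Function('R')(8, 0), Function('r')(-9, Function('D')(6))), a) = Mul(Add(Mul(Pow(Add(3, 8), -1), Add(8, 0)), 0), 154) = Mul(Add(Mul(Pow(11, -1), 8), 0), 154) = Mul(Add(Mul(Rational(1, 11), 8), 0), 154) = Mul(Add(Rational(8, 11), 0), 154) = Mul(Rational(8, 11), 154) = 112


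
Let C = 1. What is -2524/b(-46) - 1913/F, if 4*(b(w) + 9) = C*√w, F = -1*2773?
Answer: 505215367/1860683 + 5048*I*√46/671 ≈ 271.52 + 51.024*I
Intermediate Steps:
F = -2773
b(w) = -9 + √w/4 (b(w) = -9 + (1*√w)/4 = -9 + √w/4)
-2524/b(-46) - 1913/F = -2524/(-9 + √(-46)/4) - 1913/(-2773) = -2524/(-9 + (I*√46)/4) - 1913*(-1/2773) = -2524/(-9 + I*√46/4) + 1913/2773 = 1913/2773 - 2524/(-9 + I*√46/4)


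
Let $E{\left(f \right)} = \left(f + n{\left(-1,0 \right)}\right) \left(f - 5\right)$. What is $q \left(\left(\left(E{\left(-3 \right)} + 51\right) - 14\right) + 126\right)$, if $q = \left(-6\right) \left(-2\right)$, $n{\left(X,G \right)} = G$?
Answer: $2244$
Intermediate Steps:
$q = 12$
$E{\left(f \right)} = f \left(-5 + f\right)$ ($E{\left(f \right)} = \left(f + 0\right) \left(f - 5\right) = f \left(-5 + f\right)$)
$q \left(\left(\left(E{\left(-3 \right)} + 51\right) - 14\right) + 126\right) = 12 \left(\left(\left(- 3 \left(-5 - 3\right) + 51\right) - 14\right) + 126\right) = 12 \left(\left(\left(\left(-3\right) \left(-8\right) + 51\right) - 14\right) + 126\right) = 12 \left(\left(\left(24 + 51\right) - 14\right) + 126\right) = 12 \left(\left(75 - 14\right) + 126\right) = 12 \left(61 + 126\right) = 12 \cdot 187 = 2244$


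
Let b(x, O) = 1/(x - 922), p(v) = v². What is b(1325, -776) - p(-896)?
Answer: -323534847/403 ≈ -8.0282e+5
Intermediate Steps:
b(x, O) = 1/(-922 + x)
b(1325, -776) - p(-896) = 1/(-922 + 1325) - 1*(-896)² = 1/403 - 1*802816 = 1/403 - 802816 = -323534847/403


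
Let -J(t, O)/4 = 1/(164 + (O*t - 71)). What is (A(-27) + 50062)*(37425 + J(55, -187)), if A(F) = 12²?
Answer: 184138037831/98 ≈ 1.8790e+9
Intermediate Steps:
A(F) = 144
J(t, O) = -4/(93 + O*t) (J(t, O) = -4/(164 + (O*t - 71)) = -4/(164 + (-71 + O*t)) = -4/(93 + O*t))
(A(-27) + 50062)*(37425 + J(55, -187)) = (144 + 50062)*(37425 - 4/(93 - 187*55)) = 50206*(37425 - 4/(93 - 10285)) = 50206*(37425 - 4/(-10192)) = 50206*(37425 - 4*(-1/10192)) = 50206*(37425 + 1/2548) = 50206*(95358901/2548) = 184138037831/98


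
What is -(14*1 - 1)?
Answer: -13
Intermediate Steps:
-(14*1 - 1) = -(14 - 1) = -1*13 = -13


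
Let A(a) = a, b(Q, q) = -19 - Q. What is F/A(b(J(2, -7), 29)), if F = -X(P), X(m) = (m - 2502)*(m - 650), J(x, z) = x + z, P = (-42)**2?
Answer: -411066/7 ≈ -58724.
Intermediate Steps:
P = 1764
X(m) = (-2502 + m)*(-650 + m)
F = 822132 (F = -(1626300 + 1764**2 - 3152*1764) = -(1626300 + 3111696 - 5560128) = -1*(-822132) = 822132)
F/A(b(J(2, -7), 29)) = 822132/(-19 - (2 - 7)) = 822132/(-19 - 1*(-5)) = 822132/(-19 + 5) = 822132/(-14) = 822132*(-1/14) = -411066/7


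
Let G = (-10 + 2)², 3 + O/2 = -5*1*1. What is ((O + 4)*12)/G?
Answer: -9/4 ≈ -2.2500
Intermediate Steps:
O = -16 (O = -6 + 2*(-5*1*1) = -6 + 2*(-5*1) = -6 + 2*(-5) = -6 - 10 = -16)
G = 64 (G = (-8)² = 64)
((O + 4)*12)/G = ((-16 + 4)*12)/64 = -12*12*(1/64) = -144*1/64 = -9/4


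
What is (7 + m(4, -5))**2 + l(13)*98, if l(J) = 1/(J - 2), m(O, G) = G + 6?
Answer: 802/11 ≈ 72.909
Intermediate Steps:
m(O, G) = 6 + G
l(J) = 1/(-2 + J)
(7 + m(4, -5))**2 + l(13)*98 = (7 + (6 - 5))**2 + 98/(-2 + 13) = (7 + 1)**2 + 98/11 = 8**2 + (1/11)*98 = 64 + 98/11 = 802/11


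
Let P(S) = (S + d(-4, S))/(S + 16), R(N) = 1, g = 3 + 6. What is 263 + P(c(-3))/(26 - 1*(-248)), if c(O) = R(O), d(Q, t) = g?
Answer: 612532/2329 ≈ 263.00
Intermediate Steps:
g = 9
d(Q, t) = 9
c(O) = 1
P(S) = (9 + S)/(16 + S) (P(S) = (S + 9)/(S + 16) = (9 + S)/(16 + S))
263 + P(c(-3))/(26 - 1*(-248)) = 263 + ((9 + 1)/(16 + 1))/(26 - 1*(-248)) = 263 + (10/17)/(26 + 248) = 263 + ((1/17)*10)/274 = 263 + (10/17)*(1/274) = 263 + 5/2329 = 612532/2329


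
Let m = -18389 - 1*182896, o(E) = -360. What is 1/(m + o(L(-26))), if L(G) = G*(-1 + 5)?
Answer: -1/201645 ≈ -4.9592e-6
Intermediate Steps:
L(G) = 4*G (L(G) = G*4 = 4*G)
m = -201285 (m = -18389 - 182896 = -201285)
1/(m + o(L(-26))) = 1/(-201285 - 360) = 1/(-201645) = -1/201645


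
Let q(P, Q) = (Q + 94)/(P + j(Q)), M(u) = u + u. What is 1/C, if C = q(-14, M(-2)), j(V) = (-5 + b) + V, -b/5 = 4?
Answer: -43/90 ≈ -0.47778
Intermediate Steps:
b = -20 (b = -5*4 = -20)
M(u) = 2*u
j(V) = -25 + V (j(V) = (-5 - 20) + V = -25 + V)
q(P, Q) = (94 + Q)/(-25 + P + Q) (q(P, Q) = (Q + 94)/(P + (-25 + Q)) = (94 + Q)/(-25 + P + Q))
C = -90/43 (C = (94 + 2*(-2))/(-25 - 14 + 2*(-2)) = (94 - 4)/(-25 - 14 - 4) = 90/(-43) = -1/43*90 = -90/43 ≈ -2.0930)
1/C = 1/(-90/43) = -43/90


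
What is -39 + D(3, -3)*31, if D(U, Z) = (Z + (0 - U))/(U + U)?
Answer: -70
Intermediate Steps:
D(U, Z) = (Z - U)/(2*U) (D(U, Z) = (Z - U)/((2*U)) = (Z - U)*(1/(2*U)) = (Z - U)/(2*U))
-39 + D(3, -3)*31 = -39 + ((1/2)*(-3 - 1*3)/3)*31 = -39 + ((1/2)*(1/3)*(-3 - 3))*31 = -39 + ((1/2)*(1/3)*(-6))*31 = -39 - 1*31 = -39 - 31 = -70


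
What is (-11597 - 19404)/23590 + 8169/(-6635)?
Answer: -79679669/31303930 ≈ -2.5454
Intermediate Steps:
(-11597 - 19404)/23590 + 8169/(-6635) = -31001*1/23590 + 8169*(-1/6635) = -31001/23590 - 8169/6635 = -79679669/31303930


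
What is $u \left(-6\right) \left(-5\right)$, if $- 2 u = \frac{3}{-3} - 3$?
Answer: $60$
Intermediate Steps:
$u = 2$ ($u = - \frac{\frac{3}{-3} - 3}{2} = - \frac{3 \left(- \frac{1}{3}\right) - 3}{2} = - \frac{-1 - 3}{2} = \left(- \frac{1}{2}\right) \left(-4\right) = 2$)
$u \left(-6\right) \left(-5\right) = 2 \left(-6\right) \left(-5\right) = \left(-12\right) \left(-5\right) = 60$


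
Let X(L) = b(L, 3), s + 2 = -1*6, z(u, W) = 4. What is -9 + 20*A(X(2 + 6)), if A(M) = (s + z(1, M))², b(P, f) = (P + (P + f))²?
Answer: 311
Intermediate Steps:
s = -8 (s = -2 - 1*6 = -2 - 6 = -8)
b(P, f) = (f + 2*P)²
X(L) = (3 + 2*L)²
A(M) = 16 (A(M) = (-8 + 4)² = (-4)² = 16)
-9 + 20*A(X(2 + 6)) = -9 + 20*16 = -9 + 320 = 311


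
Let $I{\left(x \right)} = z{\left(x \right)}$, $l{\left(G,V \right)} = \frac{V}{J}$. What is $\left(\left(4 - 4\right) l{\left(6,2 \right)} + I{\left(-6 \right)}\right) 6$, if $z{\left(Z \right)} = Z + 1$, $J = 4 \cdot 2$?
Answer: $-30$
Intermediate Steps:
$J = 8$
$l{\left(G,V \right)} = \frac{V}{8}$
$z{\left(Z \right)} = 1 + Z$
$I{\left(x \right)} = 1 + x$
$\left(\left(4 - 4\right) l{\left(6,2 \right)} + I{\left(-6 \right)}\right) 6 = \left(\left(4 - 4\right) \frac{1}{8} \cdot 2 + \left(1 - 6\right)\right) 6 = \left(0 \cdot \frac{1}{4} - 5\right) 6 = \left(0 - 5\right) 6 = \left(-5\right) 6 = -30$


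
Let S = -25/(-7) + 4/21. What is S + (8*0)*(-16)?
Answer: 79/21 ≈ 3.7619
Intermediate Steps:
S = 79/21 (S = -25*(-1/7) + 4*(1/21) = 25/7 + 4/21 = 79/21 ≈ 3.7619)
S + (8*0)*(-16) = 79/21 + (8*0)*(-16) = 79/21 + 0*(-16) = 79/21 + 0 = 79/21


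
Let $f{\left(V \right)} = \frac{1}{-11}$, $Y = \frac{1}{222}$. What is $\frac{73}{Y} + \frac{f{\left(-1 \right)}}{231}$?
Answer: $\frac{41179445}{2541} \approx 16206.0$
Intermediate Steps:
$Y = \frac{1}{222} \approx 0.0045045$
$f{\left(V \right)} = - \frac{1}{11}$
$\frac{73}{Y} + \frac{f{\left(-1 \right)}}{231} = 73 \frac{1}{\frac{1}{222}} - \frac{1}{11 \cdot 231} = 73 \cdot 222 - \frac{1}{2541} = 16206 - \frac{1}{2541} = \frac{41179445}{2541}$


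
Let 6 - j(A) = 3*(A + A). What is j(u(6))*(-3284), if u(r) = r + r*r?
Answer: 807864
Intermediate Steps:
u(r) = r + r**2
j(A) = 6 - 6*A (j(A) = 6 - 3*(A + A) = 6 - 3*2*A = 6 - 6*A)
j(u(6))*(-3284) = (6 - 36*(1 + 6))*(-3284) = (6 - 36*7)*(-3284) = (6 - 6*42)*(-3284) = (6 - 252)*(-3284) = -246*(-3284) = 807864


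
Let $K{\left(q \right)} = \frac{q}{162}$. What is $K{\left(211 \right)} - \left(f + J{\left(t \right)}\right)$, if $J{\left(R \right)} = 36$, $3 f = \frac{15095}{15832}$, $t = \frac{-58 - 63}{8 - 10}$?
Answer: $- \frac{44903401}{1282392} \approx -35.015$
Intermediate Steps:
$t = \frac{121}{2}$ ($t = - \frac{121}{-2} = \left(-121\right) \left(- \frac{1}{2}\right) = \frac{121}{2} \approx 60.5$)
$K{\left(q \right)} = \frac{q}{162}$ ($K{\left(q \right)} = q \frac{1}{162} = \frac{q}{162}$)
$f = \frac{15095}{47496}$ ($f = \frac{15095 \cdot \frac{1}{15832}}{3} = \frac{1}{3} \cdot \frac{15095}{15832} = \frac{15095}{47496} \approx 0.31782$)
$K{\left(211 \right)} - \left(f + J{\left(t \right)}\right) = \frac{1}{162} \cdot 211 - \left(\frac{15095}{47496} + 36\right) = \frac{211}{162} - \frac{1724951}{47496} = - \frac{44903401}{1282392}$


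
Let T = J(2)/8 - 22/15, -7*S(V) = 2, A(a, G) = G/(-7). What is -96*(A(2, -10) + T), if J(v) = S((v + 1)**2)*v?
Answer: 368/35 ≈ 10.514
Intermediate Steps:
A(a, G) = -G/7 (A(a, G) = G*(-1/7) = -G/7)
S(V) = -2/7 (S(V) = -1/7*2 = -2/7)
J(v) = -2*v/7
T = -323/210 (T = -2/7*2/8 - 22/15 = -4/7*1/8 - 22*1/15 = -1/14 - 22/15 = -323/210 ≈ -1.5381)
-96*(A(2, -10) + T) = -96*(-1/7*(-10) - 323/210) = -96*(10/7 - 323/210) = -96*(-23/210) = 368/35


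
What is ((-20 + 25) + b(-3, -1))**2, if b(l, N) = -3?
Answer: 4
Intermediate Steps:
((-20 + 25) + b(-3, -1))**2 = ((-20 + 25) - 3)**2 = (5 - 3)**2 = 2**2 = 4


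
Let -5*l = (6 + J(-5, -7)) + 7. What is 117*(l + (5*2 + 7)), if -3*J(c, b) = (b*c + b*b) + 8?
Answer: 12012/5 ≈ 2402.4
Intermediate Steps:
J(c, b) = -8/3 - b**2/3 - b*c/3 (J(c, b) = -((b*c + b*b) + 8)/3 = -((b*c + b**2) + 8)/3 = -((b**2 + b*c) + 8)/3 = -(8 + b**2 + b*c)/3 = -8/3 - b**2/3 - b*c/3)
l = 53/15 (l = -((6 + (-8/3 - 1/3*(-7)**2 - 1/3*(-7)*(-5))) + 7)/5 = -((6 + (-8/3 - 1/3*49 - 35/3)) + 7)/5 = -((6 + (-8/3 - 49/3 - 35/3)) + 7)/5 = -((6 - 92/3) + 7)/5 = -(-74/3 + 7)/5 = -1/5*(-53/3) = 53/15 ≈ 3.5333)
117*(l + (5*2 + 7)) = 117*(53/15 + (5*2 + 7)) = 117*(53/15 + (10 + 7)) = 117*(53/15 + 17) = 117*(308/15) = 12012/5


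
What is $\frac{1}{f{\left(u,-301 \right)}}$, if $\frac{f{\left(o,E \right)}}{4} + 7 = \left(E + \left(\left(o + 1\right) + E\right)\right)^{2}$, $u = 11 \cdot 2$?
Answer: $\frac{1}{1340936} \approx 7.4575 \cdot 10^{-7}$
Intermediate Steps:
$u = 22$
$f{\left(o,E \right)} = -28 + 4 \left(1 + o + 2 E\right)^{2}$ ($f{\left(o,E \right)} = -28 + 4 \left(E + \left(\left(o + 1\right) + E\right)\right)^{2} = -28 + 4 \left(E + \left(\left(1 + o\right) + E\right)\right)^{2} = -28 + 4 \left(E + \left(1 + E + o\right)\right)^{2} = -28 + 4 \left(1 + o + 2 E\right)^{2}$)
$\frac{1}{f{\left(u,-301 \right)}} = \frac{1}{-28 + 4 \left(1 + 22 + 2 \left(-301\right)\right)^{2}} = \frac{1}{-28 + 4 \left(1 + 22 - 602\right)^{2}} = \frac{1}{-28 + 4 \left(-579\right)^{2}} = \frac{1}{-28 + 4 \cdot 335241} = \frac{1}{-28 + 1340964} = \frac{1}{1340936}$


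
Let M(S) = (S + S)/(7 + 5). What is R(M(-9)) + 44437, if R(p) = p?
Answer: 88871/2 ≈ 44436.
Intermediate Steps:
M(S) = S/6 (M(S) = (2*S)/12 = (2*S)*(1/12) = S/6)
R(M(-9)) + 44437 = (⅙)*(-9) + 44437 = -3/2 + 44437 = 88871/2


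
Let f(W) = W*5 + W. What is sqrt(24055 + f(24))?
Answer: sqrt(24199) ≈ 155.56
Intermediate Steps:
f(W) = 6*W (f(W) = 5*W + W = 6*W)
sqrt(24055 + f(24)) = sqrt(24055 + 6*24) = sqrt(24055 + 144) = sqrt(24199)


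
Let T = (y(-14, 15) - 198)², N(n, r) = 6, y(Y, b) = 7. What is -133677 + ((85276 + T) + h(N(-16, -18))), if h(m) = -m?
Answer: -11926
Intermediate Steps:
T = 36481 (T = (7 - 198)² = (-191)² = 36481)
-133677 + ((85276 + T) + h(N(-16, -18))) = -133677 + ((85276 + 36481) - 1*6) = -133677 + (121757 - 6) = -133677 + 121751 = -11926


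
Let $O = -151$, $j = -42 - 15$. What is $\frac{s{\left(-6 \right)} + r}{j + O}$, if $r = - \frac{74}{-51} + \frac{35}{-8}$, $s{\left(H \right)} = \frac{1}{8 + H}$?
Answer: $\frac{989}{84864} \approx 0.011654$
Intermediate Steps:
$j = -57$ ($j = -42 - 15 = -57$)
$r = - \frac{1193}{408}$ ($r = \left(-74\right) \left(- \frac{1}{51}\right) + 35 \left(- \frac{1}{8}\right) = \frac{74}{51} - \frac{35}{8} = - \frac{1193}{408} \approx -2.924$)
$\frac{s{\left(-6 \right)} + r}{j + O} = \frac{\frac{1}{8 - 6} - \frac{1193}{408}}{-57 - 151} = \frac{\frac{1}{2} - \frac{1193}{408}}{-208} = \left(\frac{1}{2} - \frac{1193}{408}\right) \left(- \frac{1}{208}\right) = \left(- \frac{989}{408}\right) \left(- \frac{1}{208}\right) = \frac{989}{84864}$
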